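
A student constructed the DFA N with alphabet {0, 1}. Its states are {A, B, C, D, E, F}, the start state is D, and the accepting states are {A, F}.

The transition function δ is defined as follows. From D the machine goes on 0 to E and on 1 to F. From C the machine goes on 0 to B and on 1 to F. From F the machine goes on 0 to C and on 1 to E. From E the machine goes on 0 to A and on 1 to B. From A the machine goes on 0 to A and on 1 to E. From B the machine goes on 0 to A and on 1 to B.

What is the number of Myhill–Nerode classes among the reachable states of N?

Every state is reachable, so we keep all 6.
P0 = {A,F} | {B,C,D,E}.
Split {A,F} by δ(·,0) → {A} and {F}.
On input 0, block {B,C,D,E} splits into {B,E} and {C,D}.
Stable partition: {A} | {B,E} | {F} | {C,D} — 4 equivalence classes.

4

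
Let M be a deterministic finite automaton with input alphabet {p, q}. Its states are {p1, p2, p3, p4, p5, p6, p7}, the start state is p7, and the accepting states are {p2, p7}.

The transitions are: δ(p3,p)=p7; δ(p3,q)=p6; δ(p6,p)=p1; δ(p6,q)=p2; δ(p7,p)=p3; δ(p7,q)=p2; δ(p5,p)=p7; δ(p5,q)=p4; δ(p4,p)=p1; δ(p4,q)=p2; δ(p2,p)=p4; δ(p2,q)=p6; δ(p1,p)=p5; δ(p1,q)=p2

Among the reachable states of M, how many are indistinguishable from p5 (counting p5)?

Start with accepting vs non-accepting: {p2,p7} | {p1,p3,p4,p5,p6}.
On input q, block {p2,p7} splits into {p2} and {p7}.
Split {p1,p3,p4,p5,p6} by δ(·,p) → {p1,p4,p6} and {p3,p5}.
On input p, block {p1,p4,p6} splits into {p4,p6} and {p1}.
The partition is now stable with 5 blocks: {p2} | {p4,p6} | {p7} | {p3,p5} | {p1}.
The equivalence class containing p5 is {p3,p5}, of size 2.

2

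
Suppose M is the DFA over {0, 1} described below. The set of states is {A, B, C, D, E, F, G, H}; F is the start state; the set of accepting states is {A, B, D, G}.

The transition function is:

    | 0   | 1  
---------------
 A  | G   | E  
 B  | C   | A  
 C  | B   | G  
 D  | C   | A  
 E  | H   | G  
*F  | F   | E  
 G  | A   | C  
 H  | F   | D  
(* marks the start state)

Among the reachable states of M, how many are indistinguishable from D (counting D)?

Start with accepting vs non-accepting: {A,B,D,G} | {C,E,F,H}.
Refine {A,B,D,G} on symbol 0: members go to different blocks, giving {A,G} and {B,D}.
On input 0, block {C,E,F,H} splits into {E,F,H} and {C}.
Refine {A,G} on symbol 1: members go to different blocks, giving {A} and {G}.
On input 1, block {E,F,H} splits into {E} and {F} and {H}.
The partition is now stable with 7 blocks: {A} | {E} | {B,D} | {C} | {G} | {F} | {H}.
The equivalence class containing D is {B,D}, of size 2.

2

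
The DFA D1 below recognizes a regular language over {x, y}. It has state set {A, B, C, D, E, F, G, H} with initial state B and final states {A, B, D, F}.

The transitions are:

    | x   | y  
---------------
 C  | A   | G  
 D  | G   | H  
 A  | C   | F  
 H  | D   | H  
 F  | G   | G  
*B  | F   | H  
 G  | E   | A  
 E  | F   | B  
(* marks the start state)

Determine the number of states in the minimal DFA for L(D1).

All states are reachable from the start state.
P0 = {A,B,D,F} | {C,E,G,H}.
Split {A,B,D,F} by δ(·,x) → {A,D,F} and {B}.
On input y, block {A,D,F} splits into {D,F} and {A}.
On input x, block {C,E,G,H} splits into {E,H} and {C} and {G}.
On input y, block {D,F} splits into {D} and {F}.
Refine {E,H} on symbol x: members go to different blocks, giving {E} and {H}.
Stable partition: {D} | {E} | {B} | {A} | {C} | {G} | {F} | {H} — 8 equivalence classes.

8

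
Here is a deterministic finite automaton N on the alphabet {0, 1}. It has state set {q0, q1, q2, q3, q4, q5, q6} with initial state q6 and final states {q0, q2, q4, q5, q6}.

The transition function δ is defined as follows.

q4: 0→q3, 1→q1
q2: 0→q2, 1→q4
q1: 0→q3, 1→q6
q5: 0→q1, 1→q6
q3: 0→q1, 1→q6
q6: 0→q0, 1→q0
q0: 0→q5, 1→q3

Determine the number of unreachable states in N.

2

Starting at q6 and following transitions, the reachable set is {q0, q1, q3, q5, q6}. That leaves q2, q4 unreachable — 2 in total.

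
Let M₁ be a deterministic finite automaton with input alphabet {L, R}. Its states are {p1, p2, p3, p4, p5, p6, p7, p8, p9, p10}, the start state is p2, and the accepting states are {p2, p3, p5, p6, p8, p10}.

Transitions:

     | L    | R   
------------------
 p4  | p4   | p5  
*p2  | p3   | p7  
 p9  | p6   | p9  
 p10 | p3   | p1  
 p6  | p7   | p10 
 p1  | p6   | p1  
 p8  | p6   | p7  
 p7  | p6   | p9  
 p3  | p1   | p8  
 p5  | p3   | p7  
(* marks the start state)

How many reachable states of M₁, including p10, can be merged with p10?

3

Reachable states from the start: {p1,p2,p3,p6,p7,p8,p9,p10}. Unreachable: {p4,p5} — drop them.
Start with accepting vs non-accepting: {p2,p3,p6,p8,p10} | {p1,p7,p9}.
Refine {p2,p3,p6,p8,p10} on symbol L: members go to different blocks, giving {p2,p8,p10} and {p3,p6}.
Stable partition: {p2,p8,p10} | {p1,p7,p9} | {p3,p6} — 3 equivalence classes.
State p10 belongs to the block {p2,p8,p10}, which has 3 states.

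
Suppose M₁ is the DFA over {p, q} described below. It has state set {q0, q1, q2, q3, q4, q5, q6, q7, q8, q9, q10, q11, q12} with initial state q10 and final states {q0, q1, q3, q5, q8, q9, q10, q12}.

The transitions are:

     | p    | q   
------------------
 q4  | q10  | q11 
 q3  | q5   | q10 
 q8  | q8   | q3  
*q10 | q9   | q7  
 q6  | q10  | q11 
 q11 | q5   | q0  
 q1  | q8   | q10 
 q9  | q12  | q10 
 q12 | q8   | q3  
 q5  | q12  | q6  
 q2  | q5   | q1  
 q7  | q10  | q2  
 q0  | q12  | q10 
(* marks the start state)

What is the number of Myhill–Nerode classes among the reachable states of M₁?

Reachable states from the start: {q0,q1,q2,q3,q5,q6,q7,q8,q9,q10,q11,q12}. Unreachable: {q4} — drop them.
Initial partition by acceptance: {q0,q1,q3,q5,q8,q9,q10,q12} | {q2,q6,q7,q11}.
On input q, block {q0,q1,q3,q5,q8,q9,q10,q12} splits into {q0,q1,q3,q8,q9,q12} and {q5,q10}.
On input p, block {q0,q1,q3,q8,q9,q12} splits into {q0,q1,q8,q9,q12} and {q3}.
Split {q0,q1,q8,q9,q12} by δ(·,q) → {q0,q1,q9} and {q8,q12}.
Split {q2,q6,q7,q11} by δ(·,q) → {q2,q11} and {q6,q7}.
Refine {q5,q10} on symbol p: members go to different blocks, giving {q5} and {q10}.
Stable partition: {q0,q1,q9} | {q2,q11} | {q5} | {q3} | {q8,q12} | {q6,q7} | {q10} — 7 equivalence classes.

7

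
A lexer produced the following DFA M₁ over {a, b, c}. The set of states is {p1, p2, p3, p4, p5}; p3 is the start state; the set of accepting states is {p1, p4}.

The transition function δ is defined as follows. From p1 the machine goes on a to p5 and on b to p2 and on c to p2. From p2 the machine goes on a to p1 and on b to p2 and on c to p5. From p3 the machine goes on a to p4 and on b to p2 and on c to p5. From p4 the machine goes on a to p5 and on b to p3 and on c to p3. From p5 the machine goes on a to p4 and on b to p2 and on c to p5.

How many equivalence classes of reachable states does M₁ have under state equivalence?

2

Start with accepting vs non-accepting: {p1,p4} | {p2,p3,p5}.
Stable partition: {p1,p4} | {p2,p3,p5} — 2 equivalence classes.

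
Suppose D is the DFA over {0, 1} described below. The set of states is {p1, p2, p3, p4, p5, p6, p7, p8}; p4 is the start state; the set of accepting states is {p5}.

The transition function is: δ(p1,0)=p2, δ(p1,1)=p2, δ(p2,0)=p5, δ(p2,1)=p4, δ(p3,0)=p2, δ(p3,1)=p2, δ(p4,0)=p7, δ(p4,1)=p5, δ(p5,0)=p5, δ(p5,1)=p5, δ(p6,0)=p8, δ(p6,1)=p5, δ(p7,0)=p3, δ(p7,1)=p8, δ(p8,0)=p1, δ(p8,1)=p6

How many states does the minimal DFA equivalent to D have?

Initial partition by acceptance: {p5} | {p1,p2,p3,p4,p6,p7,p8}.
Refine {p1,p2,p3,p4,p6,p7,p8} on symbol 0: members go to different blocks, giving {p1,p3,p4,p6,p7,p8} and {p2}.
Refine {p1,p3,p4,p6,p7,p8} on symbol 0: members go to different blocks, giving {p4,p6,p7,p8} and {p1,p3}.
Refine {p4,p6,p7,p8} on symbol 0: members go to different blocks, giving {p4,p6} and {p7,p8}.
On input 1, block {p7,p8} splits into {p7} and {p8}.
On input 0, block {p4,p6} splits into {p4} and {p6}.
The partition is now stable with 7 blocks: {p5} | {p4} | {p2} | {p1,p3} | {p7} | {p8} | {p6}.

7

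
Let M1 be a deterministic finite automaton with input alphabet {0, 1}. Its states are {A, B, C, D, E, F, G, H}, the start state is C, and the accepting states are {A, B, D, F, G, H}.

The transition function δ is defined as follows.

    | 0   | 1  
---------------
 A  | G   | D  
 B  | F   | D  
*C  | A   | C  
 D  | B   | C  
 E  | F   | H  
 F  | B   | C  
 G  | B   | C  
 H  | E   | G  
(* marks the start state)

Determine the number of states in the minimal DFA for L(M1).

3

States {E,H} cannot be reached from the start state, so discard them.
P0 = {A,B,D,F,G} | {C}.
Refine {A,B,D,F,G} on symbol 1: members go to different blocks, giving {D,F,G} and {A,B}.
Stable partition: {D,F,G} | {C} | {A,B} — 3 equivalence classes.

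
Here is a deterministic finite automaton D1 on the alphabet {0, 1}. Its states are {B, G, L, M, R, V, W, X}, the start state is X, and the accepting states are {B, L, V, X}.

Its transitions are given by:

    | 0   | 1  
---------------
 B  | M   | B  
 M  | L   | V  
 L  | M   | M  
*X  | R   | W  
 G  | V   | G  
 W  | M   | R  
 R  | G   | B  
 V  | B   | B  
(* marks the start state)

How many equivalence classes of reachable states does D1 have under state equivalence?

Start with accepting vs non-accepting: {B,L,V,X} | {G,M,R,W}.
On input 0, block {B,L,V,X} splits into {B,L,X} and {V}.
Split {B,L,X} by δ(·,1) → {L,X} and {B}.
Split {G,M,R,W} by δ(·,0) → {R,W} and {G} and {M}.
Refine {L,X} on symbol 0: members go to different blocks, giving {X} and {L}.
On input 0, block {R,W} splits into {R} and {W}.
No further refinement is possible. Final partition (8 blocks): {X} | {R} | {V} | {B} | {G} | {M} | {L} | {W}.

8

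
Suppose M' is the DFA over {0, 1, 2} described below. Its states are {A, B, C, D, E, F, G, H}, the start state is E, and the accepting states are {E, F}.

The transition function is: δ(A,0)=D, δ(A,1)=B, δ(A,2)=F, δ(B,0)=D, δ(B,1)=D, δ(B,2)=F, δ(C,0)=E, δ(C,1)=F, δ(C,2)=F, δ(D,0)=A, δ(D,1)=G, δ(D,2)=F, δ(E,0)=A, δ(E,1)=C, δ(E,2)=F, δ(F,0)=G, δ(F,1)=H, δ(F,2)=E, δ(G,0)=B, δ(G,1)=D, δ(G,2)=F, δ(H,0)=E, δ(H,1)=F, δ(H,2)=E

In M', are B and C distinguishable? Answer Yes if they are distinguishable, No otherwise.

All states are reachable from the start state.
Start with accepting vs non-accepting: {E,F} | {A,B,C,D,G,H}.
Refine {A,B,C,D,G,H} on symbol 0: members go to different blocks, giving {A,B,D,G} and {C,H}.
The partition is now stable with 3 blocks: {E,F} | {A,B,D,G} | {C,H}.
B and C end up in different blocks, so they are distinguishable. For instance, the string '0' is accepted from only C.

Yes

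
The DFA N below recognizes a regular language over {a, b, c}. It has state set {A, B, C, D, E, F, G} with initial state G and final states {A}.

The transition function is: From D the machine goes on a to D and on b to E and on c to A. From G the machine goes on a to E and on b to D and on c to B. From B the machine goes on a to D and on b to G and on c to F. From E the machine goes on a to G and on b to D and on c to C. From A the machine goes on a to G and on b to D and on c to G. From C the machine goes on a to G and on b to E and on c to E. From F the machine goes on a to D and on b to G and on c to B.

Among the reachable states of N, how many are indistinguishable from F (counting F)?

Start with accepting vs non-accepting: {A} | {B,C,D,E,F,G}.
Refine {B,C,D,E,F,G} on symbol c: members go to different blocks, giving {B,C,E,F,G} and {D}.
Refine {B,C,E,F,G} on symbol a: members go to different blocks, giving {C,E,G} and {B,F}.
Refine {C,E,G} on symbol b: members go to different blocks, giving {E,G} and {C}.
Split {E,G} by δ(·,c) → {E} and {G}.
Stable partition: {A} | {E} | {D} | {B,F} | {C} | {G} — 6 equivalence classes.
State F belongs to the block {B,F}, which has 2 states.

2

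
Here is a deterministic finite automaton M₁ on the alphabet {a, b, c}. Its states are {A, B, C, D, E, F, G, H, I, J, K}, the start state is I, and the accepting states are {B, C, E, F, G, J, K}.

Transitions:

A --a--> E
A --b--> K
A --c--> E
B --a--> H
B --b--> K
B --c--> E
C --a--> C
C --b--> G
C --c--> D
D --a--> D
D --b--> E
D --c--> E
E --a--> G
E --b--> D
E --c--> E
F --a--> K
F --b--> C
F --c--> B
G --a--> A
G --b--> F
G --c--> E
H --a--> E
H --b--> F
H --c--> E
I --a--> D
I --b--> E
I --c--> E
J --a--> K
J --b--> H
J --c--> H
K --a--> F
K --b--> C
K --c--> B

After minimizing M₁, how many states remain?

6

First remove the unreachable states {J}; 10 states remain.
P0 = {B,C,E,F,G,K} | {A,D,H,I}.
Split {B,C,E,F,G,K} by δ(·,a) → {C,E,F,K} and {B,G}.
On input a, block {C,E,F,K} splits into {C,F,K} and {E}.
Refine {C,F,K} on symbol b: members go to different blocks, giving {F,K} and {C}.
Split {A,D,H,I} by δ(·,a) → {A,H} and {D,I}.
No further refinement is possible. Final partition (6 blocks): {F,K} | {A,H} | {B,G} | {E} | {C} | {D,I}.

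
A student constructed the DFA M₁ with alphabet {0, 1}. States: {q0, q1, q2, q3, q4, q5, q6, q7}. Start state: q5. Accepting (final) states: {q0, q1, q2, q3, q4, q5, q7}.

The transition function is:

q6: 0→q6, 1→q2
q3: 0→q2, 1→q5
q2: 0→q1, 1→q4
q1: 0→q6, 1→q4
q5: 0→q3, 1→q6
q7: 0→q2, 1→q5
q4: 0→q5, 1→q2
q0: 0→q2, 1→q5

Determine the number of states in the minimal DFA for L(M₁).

6

First remove the unreachable states {q0,q7}; 6 states remain.
Initial partition by acceptance: {q1,q2,q3,q4,q5} | {q6}.
Refine {q1,q2,q3,q4,q5} on symbol 0: members go to different blocks, giving {q2,q3,q4,q5} and {q1}.
On input 0, block {q2,q3,q4,q5} splits into {q3,q4,q5} and {q2}.
Split {q3,q4,q5} by δ(·,0) → {q4,q5} and {q3}.
On input 0, block {q4,q5} splits into {q4} and {q5}.
The partition is now stable with 6 blocks: {q4} | {q6} | {q1} | {q2} | {q3} | {q5}.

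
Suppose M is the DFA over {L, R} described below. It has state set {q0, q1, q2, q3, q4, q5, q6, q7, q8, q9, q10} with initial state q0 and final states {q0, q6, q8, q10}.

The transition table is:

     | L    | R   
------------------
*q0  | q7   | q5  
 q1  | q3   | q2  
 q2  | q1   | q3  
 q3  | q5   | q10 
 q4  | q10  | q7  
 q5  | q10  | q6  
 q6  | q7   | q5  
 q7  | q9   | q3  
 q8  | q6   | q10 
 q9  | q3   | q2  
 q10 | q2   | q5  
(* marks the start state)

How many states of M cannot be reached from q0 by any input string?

Starting at q0 and following transitions, the reachable set is {q0, q1, q2, q3, q5, q6, q7, q9, q10}. That leaves q4, q8 unreachable — 2 in total.

2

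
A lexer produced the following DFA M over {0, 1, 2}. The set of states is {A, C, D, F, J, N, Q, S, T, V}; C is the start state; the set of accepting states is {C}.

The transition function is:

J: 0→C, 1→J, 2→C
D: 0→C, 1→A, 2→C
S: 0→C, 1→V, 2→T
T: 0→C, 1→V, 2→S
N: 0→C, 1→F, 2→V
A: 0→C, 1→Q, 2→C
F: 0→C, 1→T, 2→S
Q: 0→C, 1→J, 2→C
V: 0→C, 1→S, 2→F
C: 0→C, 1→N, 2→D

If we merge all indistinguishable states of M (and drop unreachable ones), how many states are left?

All states are reachable from the start state.
Start with accepting vs non-accepting: {C} | {A,D,F,J,N,Q,S,T,V}.
On input 2, block {A,D,F,J,N,Q,S,T,V} splits into {F,N,S,T,V} and {A,D,J,Q}.
No further refinement is possible. Final partition (3 blocks): {C} | {F,N,S,T,V} | {A,D,J,Q}.

3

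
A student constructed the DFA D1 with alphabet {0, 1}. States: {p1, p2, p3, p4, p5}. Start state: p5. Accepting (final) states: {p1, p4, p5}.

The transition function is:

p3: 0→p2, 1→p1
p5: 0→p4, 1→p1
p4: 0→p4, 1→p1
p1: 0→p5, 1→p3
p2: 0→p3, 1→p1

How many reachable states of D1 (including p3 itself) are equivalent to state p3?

2

All states are reachable from the start state.
P0 = {p1,p4,p5} | {p2,p3}.
Split {p1,p4,p5} by δ(·,1) → {p4,p5} and {p1}.
No further refinement is possible. Final partition (3 blocks): {p4,p5} | {p2,p3} | {p1}.
The equivalence class containing p3 is {p2,p3}, of size 2.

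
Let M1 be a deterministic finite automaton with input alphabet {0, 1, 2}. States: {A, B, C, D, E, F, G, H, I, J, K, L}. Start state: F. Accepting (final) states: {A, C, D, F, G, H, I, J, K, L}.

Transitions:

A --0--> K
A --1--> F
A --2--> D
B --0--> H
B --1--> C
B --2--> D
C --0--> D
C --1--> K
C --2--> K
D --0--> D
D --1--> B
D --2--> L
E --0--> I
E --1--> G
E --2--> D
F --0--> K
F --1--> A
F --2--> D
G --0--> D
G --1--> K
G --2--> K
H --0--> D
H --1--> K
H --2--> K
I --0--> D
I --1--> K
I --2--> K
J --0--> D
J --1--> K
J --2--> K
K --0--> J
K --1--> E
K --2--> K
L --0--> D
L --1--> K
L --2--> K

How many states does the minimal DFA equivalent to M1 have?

All states are reachable from the start state.
P0 = {A,C,D,F,G,H,I,J,K,L} | {B,E}.
Split {A,C,D,F,G,H,I,J,K,L} by δ(·,1) → {A,C,F,G,H,I,J,L} and {D,K}.
Refine {A,C,F,G,H,I,J,L} on symbol 1: members go to different blocks, giving {C,G,H,I,J,L} and {A,F}.
On input 0, block {D,K} splits into {D} and {K}.
Stable partition: {C,G,H,I,J,L} | {B,E} | {D} | {A,F} | {K} — 5 equivalence classes.

5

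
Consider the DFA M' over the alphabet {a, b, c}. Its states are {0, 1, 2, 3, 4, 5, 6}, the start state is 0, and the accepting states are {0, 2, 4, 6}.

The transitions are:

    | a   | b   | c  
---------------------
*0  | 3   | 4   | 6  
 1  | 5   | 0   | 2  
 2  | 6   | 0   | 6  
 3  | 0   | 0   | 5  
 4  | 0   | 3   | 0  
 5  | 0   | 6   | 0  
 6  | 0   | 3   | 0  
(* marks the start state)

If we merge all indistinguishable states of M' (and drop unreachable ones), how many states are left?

4

States {1,2} cannot be reached from the start state, so discard them.
P0 = {0,4,6} | {3,5}.
Refine {0,4,6} on symbol a: members go to different blocks, giving {4,6} and {0}.
Split {3,5} by δ(·,b) → {3} and {5}.
The partition is now stable with 4 blocks: {4,6} | {3} | {0} | {5}.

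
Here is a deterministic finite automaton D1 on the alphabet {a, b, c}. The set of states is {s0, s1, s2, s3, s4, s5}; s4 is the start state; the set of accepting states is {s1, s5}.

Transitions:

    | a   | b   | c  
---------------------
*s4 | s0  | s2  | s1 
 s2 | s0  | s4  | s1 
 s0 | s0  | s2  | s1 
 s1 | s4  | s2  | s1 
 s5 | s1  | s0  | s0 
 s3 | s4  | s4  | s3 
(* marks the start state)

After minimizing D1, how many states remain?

Reachable states from the start: {s0,s1,s2,s4}. Unreachable: {s3,s5} — drop them.
Initial partition by acceptance: {s1} | {s0,s2,s4}.
Stable partition: {s1} | {s0,s2,s4} — 2 equivalence classes.

2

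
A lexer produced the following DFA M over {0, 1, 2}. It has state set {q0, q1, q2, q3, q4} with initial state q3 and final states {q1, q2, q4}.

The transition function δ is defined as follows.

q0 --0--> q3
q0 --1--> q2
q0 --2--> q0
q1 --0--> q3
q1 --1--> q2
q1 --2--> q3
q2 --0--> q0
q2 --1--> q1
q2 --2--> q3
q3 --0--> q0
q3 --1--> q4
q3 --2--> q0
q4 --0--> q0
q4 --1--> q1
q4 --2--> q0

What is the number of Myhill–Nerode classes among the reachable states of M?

2

Initial partition by acceptance: {q1,q2,q4} | {q0,q3}.
Stable partition: {q1,q2,q4} | {q0,q3} — 2 equivalence classes.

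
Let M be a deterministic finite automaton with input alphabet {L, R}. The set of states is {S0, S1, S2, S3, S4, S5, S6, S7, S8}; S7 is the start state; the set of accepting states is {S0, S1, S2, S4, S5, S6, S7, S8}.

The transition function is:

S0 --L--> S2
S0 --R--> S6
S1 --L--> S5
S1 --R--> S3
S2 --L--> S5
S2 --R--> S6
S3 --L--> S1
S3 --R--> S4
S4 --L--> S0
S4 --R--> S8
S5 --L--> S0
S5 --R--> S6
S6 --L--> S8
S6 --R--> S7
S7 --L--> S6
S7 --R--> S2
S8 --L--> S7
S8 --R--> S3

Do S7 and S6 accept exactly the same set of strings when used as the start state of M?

No

Every state is reachable, so we keep all 9.
Initial partition by acceptance: {S0,S1,S2,S4,S5,S6,S7,S8} | {S3}.
On input R, block {S0,S1,S2,S4,S5,S6,S7,S8} splits into {S0,S2,S4,S5,S6,S7} and {S1,S8}.
Refine {S0,S2,S4,S5,S6,S7} on symbol L: members go to different blocks, giving {S0,S2,S4,S5,S7} and {S6}.
Split {S0,S2,S4,S5,S7} by δ(·,L) → {S0,S2,S4,S5} and {S7}.
Split {S0,S2,S4,S5} by δ(·,R) → {S0,S2,S5} and {S4}.
Split {S1,S8} by δ(·,L) → {S1} and {S8}.
No further refinement is possible. Final partition (7 blocks): {S0,S2,S5} | {S3} | {S1} | {S6} | {S7} | {S4} | {S8}.
S7 and S6 end up in different blocks, so they are distinguishable. For instance, the string 'LR' is accepted from only S7.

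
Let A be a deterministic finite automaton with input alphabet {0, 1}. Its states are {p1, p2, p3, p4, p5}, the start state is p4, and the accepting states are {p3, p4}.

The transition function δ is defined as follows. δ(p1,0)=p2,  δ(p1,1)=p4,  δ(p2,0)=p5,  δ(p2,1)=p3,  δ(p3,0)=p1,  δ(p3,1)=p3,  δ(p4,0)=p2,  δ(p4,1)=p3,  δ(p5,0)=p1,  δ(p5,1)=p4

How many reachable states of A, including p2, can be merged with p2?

3

Every state is reachable, so we keep all 5.
Start with accepting vs non-accepting: {p3,p4} | {p1,p2,p5}.
Stable partition: {p3,p4} | {p1,p2,p5} — 2 equivalence classes.
The equivalence class containing p2 is {p1,p2,p5}, of size 3.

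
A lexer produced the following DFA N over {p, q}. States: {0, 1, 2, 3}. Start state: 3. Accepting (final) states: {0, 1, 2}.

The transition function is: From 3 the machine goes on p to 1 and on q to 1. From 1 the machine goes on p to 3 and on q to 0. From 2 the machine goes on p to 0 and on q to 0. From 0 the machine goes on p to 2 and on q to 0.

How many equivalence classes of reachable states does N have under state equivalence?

Every state is reachable, so we keep all 4.
Start with accepting vs non-accepting: {0,1,2} | {3}.
On input p, block {0,1,2} splits into {0,2} and {1}.
The partition is now stable with 3 blocks: {0,2} | {3} | {1}.

3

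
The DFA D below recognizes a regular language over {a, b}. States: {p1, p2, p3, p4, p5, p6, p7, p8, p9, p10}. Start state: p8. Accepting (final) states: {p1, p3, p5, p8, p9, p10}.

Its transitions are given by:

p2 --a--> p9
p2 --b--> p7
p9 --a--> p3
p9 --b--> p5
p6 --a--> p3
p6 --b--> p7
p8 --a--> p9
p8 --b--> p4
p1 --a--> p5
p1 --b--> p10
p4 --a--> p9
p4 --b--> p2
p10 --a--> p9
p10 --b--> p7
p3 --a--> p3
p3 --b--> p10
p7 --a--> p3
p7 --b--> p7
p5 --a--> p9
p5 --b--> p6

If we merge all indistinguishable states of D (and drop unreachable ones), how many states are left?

3

First remove the unreachable states {p1}; 9 states remain.
P0 = {p3,p5,p8,p9,p10} | {p2,p4,p6,p7}.
On input b, block {p3,p5,p8,p9,p10} splits into {p5,p8,p10} and {p3,p9}.
Stable partition: {p5,p8,p10} | {p2,p4,p6,p7} | {p3,p9} — 3 equivalence classes.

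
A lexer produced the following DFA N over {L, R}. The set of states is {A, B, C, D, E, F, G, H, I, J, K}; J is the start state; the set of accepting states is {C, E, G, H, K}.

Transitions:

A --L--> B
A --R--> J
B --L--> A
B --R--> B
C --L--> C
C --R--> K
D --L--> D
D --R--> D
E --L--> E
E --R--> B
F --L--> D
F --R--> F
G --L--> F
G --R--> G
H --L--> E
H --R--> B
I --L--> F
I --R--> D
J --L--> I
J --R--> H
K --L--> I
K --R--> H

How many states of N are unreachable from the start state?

Starting at J and following transitions, the reachable set is {A, B, D, E, F, H, I, J}. That leaves C, G, K unreachable — 3 in total.

3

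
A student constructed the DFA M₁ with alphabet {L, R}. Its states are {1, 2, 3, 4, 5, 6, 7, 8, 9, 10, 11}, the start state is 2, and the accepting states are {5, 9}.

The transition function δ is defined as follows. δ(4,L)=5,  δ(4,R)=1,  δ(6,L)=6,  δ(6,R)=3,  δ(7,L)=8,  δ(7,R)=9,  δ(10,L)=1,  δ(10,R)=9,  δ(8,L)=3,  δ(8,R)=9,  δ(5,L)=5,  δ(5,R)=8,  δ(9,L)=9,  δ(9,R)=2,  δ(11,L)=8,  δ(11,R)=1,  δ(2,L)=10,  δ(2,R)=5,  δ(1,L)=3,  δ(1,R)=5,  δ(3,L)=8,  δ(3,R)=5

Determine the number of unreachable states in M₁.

4

BFS from 2 reaches {1, 2, 3, 5, 8, 9, 10}; the 4 state(s) 4, 6, 7, 11 are never visited.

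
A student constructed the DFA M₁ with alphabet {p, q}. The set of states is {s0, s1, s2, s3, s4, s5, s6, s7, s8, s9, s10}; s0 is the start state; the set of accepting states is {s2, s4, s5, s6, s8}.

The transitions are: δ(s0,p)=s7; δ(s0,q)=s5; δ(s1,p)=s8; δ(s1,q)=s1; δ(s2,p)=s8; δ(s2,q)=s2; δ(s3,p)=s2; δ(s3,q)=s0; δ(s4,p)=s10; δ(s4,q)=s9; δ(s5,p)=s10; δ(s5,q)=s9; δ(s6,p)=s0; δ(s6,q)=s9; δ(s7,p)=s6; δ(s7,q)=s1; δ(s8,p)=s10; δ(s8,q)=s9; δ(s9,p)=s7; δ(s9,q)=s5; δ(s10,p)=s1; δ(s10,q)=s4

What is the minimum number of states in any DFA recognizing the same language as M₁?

3

Reachable states from the start: {s0,s1,s4,s5,s6,s7,s8,s9,s10}. Unreachable: {s2,s3} — drop them.
Start with accepting vs non-accepting: {s4,s5,s6,s8} | {s0,s1,s7,s9,s10}.
Refine {s0,s1,s7,s9,s10} on symbol p: members go to different blocks, giving {s0,s9,s10} and {s1,s7}.
Stable partition: {s4,s5,s6,s8} | {s0,s9,s10} | {s1,s7} — 3 equivalence classes.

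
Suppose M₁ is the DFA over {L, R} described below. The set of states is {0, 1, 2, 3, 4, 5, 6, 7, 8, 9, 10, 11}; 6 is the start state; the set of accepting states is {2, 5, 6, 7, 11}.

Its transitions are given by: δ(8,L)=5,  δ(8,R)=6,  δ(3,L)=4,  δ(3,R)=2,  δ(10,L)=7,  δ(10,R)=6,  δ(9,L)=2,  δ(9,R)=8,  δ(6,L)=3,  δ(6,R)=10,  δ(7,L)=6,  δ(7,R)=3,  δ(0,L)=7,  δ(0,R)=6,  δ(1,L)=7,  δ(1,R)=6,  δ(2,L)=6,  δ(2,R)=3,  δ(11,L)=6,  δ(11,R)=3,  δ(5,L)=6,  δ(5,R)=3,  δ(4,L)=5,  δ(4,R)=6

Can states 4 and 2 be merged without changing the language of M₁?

Reachable states from the start: {2,3,4,5,6,7,10}. Unreachable: {0,1,8,9,11} — drop them.
Start with accepting vs non-accepting: {2,5,6,7} | {3,4,10}.
Refine {2,5,6,7} on symbol L: members go to different blocks, giving {2,5,7} and {6}.
Split {3,4,10} by δ(·,L) → {4,10} and {3}.
The partition is now stable with 4 blocks: {2,5,7} | {4,10} | {6} | {3}.
4 and 2 end up in different blocks, so they are distinguishable. For instance, the string 'ε' is accepted from only 2.

No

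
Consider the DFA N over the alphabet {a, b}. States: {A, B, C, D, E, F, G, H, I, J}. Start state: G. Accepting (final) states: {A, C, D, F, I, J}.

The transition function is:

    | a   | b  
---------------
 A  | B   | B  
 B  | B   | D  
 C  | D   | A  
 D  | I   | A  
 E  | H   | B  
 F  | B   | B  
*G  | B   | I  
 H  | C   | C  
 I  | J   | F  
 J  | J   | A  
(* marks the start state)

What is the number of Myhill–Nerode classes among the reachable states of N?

First remove the unreachable states {C,E,H}; 7 states remain.
Initial partition by acceptance: {A,D,F,I,J} | {B,G}.
Refine {A,D,F,I,J} on symbol a: members go to different blocks, giving {D,I,J} and {A,F}.
No further refinement is possible. Final partition (3 blocks): {D,I,J} | {B,G} | {A,F}.

3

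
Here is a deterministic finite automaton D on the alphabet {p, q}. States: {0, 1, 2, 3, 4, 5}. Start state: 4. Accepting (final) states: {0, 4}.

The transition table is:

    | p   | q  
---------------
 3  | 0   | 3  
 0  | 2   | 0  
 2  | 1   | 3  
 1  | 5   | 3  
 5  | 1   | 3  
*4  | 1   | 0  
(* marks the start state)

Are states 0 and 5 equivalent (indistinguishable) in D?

All states are reachable from the start state.
P0 = {0,4} | {1,2,3,5}.
On input p, block {1,2,3,5} splits into {1,2,5} and {3}.
Stable partition: {0,4} | {1,2,5} | {3} — 3 equivalence classes.
0 and 5 end up in different blocks, so they are distinguishable. For instance, the string 'ε' is accepted from only 0.

No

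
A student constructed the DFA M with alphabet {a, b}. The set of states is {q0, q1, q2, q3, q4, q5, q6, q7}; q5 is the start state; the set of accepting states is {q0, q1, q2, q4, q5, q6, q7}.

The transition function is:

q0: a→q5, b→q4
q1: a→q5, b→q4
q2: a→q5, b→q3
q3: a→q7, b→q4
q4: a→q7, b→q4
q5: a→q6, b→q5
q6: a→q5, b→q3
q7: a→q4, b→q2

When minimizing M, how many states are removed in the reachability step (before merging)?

2

BFS from q5 reaches {q2, q3, q4, q5, q6, q7}; the 2 state(s) q0, q1 are never visited.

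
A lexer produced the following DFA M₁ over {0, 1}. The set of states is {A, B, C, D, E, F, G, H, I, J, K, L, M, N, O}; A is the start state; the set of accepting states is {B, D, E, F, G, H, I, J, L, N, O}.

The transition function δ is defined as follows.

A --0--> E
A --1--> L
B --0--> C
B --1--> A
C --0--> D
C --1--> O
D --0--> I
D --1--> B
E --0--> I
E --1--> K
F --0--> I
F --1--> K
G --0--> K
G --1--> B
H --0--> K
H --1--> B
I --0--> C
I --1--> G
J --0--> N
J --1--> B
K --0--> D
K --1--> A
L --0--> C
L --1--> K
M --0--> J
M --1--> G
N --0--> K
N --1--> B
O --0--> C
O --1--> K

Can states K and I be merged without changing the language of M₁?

First remove the unreachable states {F,H,J,M,N}; 10 states remain.
Start with accepting vs non-accepting: {B,D,E,G,I,L,O} | {A,C,K}.
Refine {B,D,E,G,I,L,O} on symbol 0: members go to different blocks, giving {B,G,I,L,O} and {D,E}.
On input 1, block {B,G,I,L,O} splits into {B,L,O} and {G,I}.
Refine {A,C,K} on symbol 1: members go to different blocks, giving {A,C} and {K}.
Refine {B,L,O} on symbol 1: members go to different blocks, giving {L,O} and {B}.
On input 1, block {D,E} splits into {D} and {E}.
Split {A,C} by δ(·,0) → {A} and {C}.
On input 0, block {G,I} splits into {G} and {I}.
The partition is now stable with 9 blocks: {L,O} | {A} | {D} | {G} | {K} | {B} | {E} | {C} | {I}.
K and I end up in different blocks, so they are distinguishable. For instance, the string 'ε' is accepted from only I.

No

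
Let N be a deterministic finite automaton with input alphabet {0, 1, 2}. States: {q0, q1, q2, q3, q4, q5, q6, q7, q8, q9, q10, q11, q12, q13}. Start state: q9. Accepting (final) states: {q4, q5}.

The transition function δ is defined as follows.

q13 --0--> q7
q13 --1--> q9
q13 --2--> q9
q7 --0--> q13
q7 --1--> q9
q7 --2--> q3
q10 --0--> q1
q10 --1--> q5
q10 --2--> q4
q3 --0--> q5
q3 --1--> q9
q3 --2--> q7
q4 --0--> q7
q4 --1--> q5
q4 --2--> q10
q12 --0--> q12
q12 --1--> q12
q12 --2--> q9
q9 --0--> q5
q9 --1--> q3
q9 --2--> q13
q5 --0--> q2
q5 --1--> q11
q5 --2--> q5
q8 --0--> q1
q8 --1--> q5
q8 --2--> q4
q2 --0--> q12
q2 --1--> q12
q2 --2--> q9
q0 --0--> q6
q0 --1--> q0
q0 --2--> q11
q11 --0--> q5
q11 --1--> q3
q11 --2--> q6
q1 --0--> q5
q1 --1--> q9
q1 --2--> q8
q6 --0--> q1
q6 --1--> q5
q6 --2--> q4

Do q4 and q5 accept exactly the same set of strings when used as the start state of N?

No

Reachable states from the start: {q1,q2,q3,q4,q5,q6,q7,q8,q9,q10,q11,q12,q13}. Unreachable: {q0} — drop them.
Initial partition by acceptance: {q4,q5} | {q1,q2,q3,q6,q7,q8,q9,q10,q11,q12,q13}.
Refine {q4,q5} on symbol 1: members go to different blocks, giving {q4} and {q5}.
On input 0, block {q1,q2,q3,q6,q7,q8,q9,q10,q11,q12,q13} splits into {q2,q6,q7,q8,q10,q12,q13} and {q1,q3,q9,q11}.
Refine {q2,q6,q7,q8,q10,q12,q13} on symbol 0: members go to different blocks, giving {q2,q7,q12,q13} and {q6,q8,q10}.
Split {q2,q7,q12,q13} by δ(·,1) → {q2,q12} and {q7,q13}.
On input 2, block {q1,q3,q9,q11} splits into {q1,q11} and {q3,q9}.
Stable partition: {q4} | {q2,q12} | {q5} | {q1,q11} | {q6,q8,q10} | {q7,q13} | {q3,q9} — 7 equivalence classes.
q4 and q5 end up in different blocks, so they are distinguishable. For instance, the string '1' is accepted from only q4.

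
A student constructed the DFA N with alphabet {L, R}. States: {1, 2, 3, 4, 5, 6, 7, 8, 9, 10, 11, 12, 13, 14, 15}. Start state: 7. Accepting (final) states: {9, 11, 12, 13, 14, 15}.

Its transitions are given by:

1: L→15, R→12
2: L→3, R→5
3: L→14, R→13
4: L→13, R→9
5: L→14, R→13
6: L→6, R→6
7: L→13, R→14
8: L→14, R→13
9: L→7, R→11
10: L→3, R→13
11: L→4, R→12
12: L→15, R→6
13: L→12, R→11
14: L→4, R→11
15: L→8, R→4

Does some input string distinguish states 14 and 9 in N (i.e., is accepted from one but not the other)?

No

Reachable states from the start: {4,6,7,8,9,11,12,13,14,15}. Unreachable: {1,2,3,5,10} — drop them.
P0 = {9,11,12,13,14,15} | {4,6,7,8}.
Split {9,11,12,13,14,15} by δ(·,L) → {9,11,14,15} and {12,13}.
Split {9,11,14,15} by δ(·,R) → {9,14} and {11} and {15}.
Refine {4,6,7,8} on symbol L: members go to different blocks, giving {4,7} and {6} and {8}.
Refine {12,13} on symbol L: members go to different blocks, giving {12} and {13}.
Stable partition: {9,14} | {4,7} | {12} | {11} | {15} | {6} | {8} | {13} — 8 equivalence classes.
14 and 9 lie in the same block of the stable partition, so they are equivalent — no string distinguishes them.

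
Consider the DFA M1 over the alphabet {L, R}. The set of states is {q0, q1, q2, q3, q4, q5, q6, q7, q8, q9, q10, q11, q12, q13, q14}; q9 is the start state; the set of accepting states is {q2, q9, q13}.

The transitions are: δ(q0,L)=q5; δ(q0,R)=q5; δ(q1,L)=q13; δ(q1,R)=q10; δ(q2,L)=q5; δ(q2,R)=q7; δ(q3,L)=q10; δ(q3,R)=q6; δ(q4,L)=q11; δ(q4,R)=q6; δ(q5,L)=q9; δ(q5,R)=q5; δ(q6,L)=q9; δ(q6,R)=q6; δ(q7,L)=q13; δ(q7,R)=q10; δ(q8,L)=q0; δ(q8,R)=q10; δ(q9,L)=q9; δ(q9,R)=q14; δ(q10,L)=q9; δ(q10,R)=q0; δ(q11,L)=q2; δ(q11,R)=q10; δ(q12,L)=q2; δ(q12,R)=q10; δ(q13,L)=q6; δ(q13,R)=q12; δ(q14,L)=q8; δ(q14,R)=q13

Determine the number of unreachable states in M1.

4

BFS from q9 reaches {q0, q2, q5, q6, q7, q8, q9, q10, q12, q13, q14}; the 4 state(s) q1, q3, q4, q11 are never visited.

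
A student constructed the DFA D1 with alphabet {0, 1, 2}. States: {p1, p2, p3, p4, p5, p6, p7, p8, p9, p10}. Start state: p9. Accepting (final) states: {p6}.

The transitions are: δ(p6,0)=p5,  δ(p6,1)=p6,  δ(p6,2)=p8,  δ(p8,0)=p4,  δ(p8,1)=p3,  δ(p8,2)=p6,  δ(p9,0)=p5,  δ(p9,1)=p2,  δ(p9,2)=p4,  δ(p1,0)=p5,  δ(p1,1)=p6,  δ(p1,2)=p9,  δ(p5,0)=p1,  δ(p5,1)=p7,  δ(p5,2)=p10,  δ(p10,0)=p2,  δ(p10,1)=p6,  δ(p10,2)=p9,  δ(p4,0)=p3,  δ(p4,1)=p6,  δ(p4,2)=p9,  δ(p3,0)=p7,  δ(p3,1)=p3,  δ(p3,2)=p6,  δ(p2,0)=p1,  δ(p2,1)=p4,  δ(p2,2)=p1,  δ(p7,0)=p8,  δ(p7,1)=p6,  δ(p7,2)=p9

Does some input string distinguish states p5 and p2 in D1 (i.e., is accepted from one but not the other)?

All states are reachable from the start state.
Start with accepting vs non-accepting: {p6} | {p1,p2,p3,p4,p5,p7,p8,p9,p10}.
Split {p1,p2,p3,p4,p5,p7,p8,p9,p10} by δ(·,1) → {p2,p3,p5,p8,p9} and {p1,p4,p7,p10}.
Split {p2,p3,p5,p8,p9} by δ(·,0) → {p2,p3,p5,p8} and {p9}.
Split {p2,p3,p5,p8} by δ(·,1) → {p2,p5} and {p3,p8}.
Split {p1,p4,p7,p10} by δ(·,0) → {p1,p10} and {p4,p7}.
Stable partition: {p6} | {p2,p5} | {p1,p10} | {p9} | {p3,p8} | {p4,p7} — 6 equivalence classes.
p5 and p2 lie in the same block of the stable partition, so they are equivalent — no string distinguishes them.

No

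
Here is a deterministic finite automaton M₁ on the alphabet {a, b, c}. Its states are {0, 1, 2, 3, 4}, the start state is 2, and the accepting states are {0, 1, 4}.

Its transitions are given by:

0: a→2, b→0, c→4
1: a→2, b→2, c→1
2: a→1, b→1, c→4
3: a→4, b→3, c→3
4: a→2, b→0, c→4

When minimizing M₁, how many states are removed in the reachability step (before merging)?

BFS from 2 reaches {0, 1, 2, 4}; the 1 state(s) 3 are never visited.

1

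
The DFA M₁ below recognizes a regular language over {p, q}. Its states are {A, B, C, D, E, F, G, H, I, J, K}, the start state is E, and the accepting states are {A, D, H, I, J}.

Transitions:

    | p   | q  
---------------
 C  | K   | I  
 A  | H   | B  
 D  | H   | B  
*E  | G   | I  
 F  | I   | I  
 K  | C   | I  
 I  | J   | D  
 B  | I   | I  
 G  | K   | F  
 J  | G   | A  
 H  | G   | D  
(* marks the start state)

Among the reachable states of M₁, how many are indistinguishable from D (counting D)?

Every state is reachable, so we keep all 11.
P0 = {A,D,H,I,J} | {B,C,E,F,G,K}.
Refine {A,D,H,I,J} on symbol p: members go to different blocks, giving {A,D,I} and {H,J}.
Refine {A,D,I} on symbol q: members go to different blocks, giving {A,D} and {I}.
Split {B,C,E,F,G,K} by δ(·,p) → {C,E,G,K} and {B,F}.
Split {C,E,G,K} by δ(·,q) → {C,E,K} and {G}.
Refine {C,E,K} on symbol p: members go to different blocks, giving {C,K} and {E}.
No further refinement is possible. Final partition (7 blocks): {A,D} | {C,K} | {H,J} | {I} | {B,F} | {G} | {E}.
The equivalence class containing D is {A,D}, of size 2.

2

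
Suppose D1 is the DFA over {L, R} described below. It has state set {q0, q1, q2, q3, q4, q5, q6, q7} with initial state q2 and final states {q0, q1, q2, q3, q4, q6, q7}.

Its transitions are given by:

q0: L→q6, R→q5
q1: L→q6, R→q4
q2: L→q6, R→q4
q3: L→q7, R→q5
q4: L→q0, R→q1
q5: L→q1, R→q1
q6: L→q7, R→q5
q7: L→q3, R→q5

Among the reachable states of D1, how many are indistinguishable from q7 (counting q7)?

Start with accepting vs non-accepting: {q0,q1,q2,q3,q4,q6,q7} | {q5}.
On input R, block {q0,q1,q2,q3,q4,q6,q7} splits into {q0,q3,q6,q7} and {q1,q2,q4}.
Stable partition: {q0,q3,q6,q7} | {q5} | {q1,q2,q4} — 3 equivalence classes.
The equivalence class containing q7 is {q0,q3,q6,q7}, of size 4.

4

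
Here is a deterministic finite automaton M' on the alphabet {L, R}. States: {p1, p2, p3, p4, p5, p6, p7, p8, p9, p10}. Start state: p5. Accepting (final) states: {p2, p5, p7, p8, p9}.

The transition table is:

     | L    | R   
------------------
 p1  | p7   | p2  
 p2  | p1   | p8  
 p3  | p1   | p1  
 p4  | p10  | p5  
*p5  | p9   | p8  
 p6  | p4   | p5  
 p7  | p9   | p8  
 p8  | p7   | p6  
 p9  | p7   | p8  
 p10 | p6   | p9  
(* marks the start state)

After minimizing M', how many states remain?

3

States {p1,p2,p3} cannot be reached from the start state, so discard them.
Initial partition by acceptance: {p5,p7,p8,p9} | {p4,p6,p10}.
Split {p5,p7,p8,p9} by δ(·,R) → {p5,p7,p9} and {p8}.
The partition is now stable with 3 blocks: {p5,p7,p9} | {p4,p6,p10} | {p8}.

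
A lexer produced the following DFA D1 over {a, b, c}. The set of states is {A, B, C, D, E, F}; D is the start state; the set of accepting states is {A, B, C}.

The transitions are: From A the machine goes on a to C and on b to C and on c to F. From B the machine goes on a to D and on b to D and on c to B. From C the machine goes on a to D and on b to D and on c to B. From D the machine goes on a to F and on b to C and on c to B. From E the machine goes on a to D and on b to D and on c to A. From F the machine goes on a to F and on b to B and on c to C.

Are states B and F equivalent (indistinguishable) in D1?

Reachable states from the start: {B,C,D,F}. Unreachable: {A,E} — drop them.
Start with accepting vs non-accepting: {B,C} | {D,F}.
Stable partition: {B,C} | {D,F} — 2 equivalence classes.
B and F end up in different blocks, so they are distinguishable. For instance, the string 'ε' is accepted from only B.

No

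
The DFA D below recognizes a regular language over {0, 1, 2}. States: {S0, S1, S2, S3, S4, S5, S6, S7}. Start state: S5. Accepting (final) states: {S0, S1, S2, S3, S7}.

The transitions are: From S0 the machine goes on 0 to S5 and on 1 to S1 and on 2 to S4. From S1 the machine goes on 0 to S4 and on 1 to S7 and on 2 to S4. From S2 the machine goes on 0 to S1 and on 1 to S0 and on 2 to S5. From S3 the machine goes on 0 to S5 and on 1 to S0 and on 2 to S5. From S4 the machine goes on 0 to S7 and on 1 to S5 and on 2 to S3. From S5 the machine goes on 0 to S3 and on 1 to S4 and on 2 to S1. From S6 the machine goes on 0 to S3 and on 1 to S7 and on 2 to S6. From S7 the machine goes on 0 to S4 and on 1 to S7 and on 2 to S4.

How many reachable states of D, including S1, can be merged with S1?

4

Reachable states from the start: {S0,S1,S3,S4,S5,S7}. Unreachable: {S2,S6} — drop them.
P0 = {S0,S1,S3,S7} | {S4,S5}.
The partition is now stable with 2 blocks: {S0,S1,S3,S7} | {S4,S5}.
The equivalence class containing S1 is {S0,S1,S3,S7}, of size 4.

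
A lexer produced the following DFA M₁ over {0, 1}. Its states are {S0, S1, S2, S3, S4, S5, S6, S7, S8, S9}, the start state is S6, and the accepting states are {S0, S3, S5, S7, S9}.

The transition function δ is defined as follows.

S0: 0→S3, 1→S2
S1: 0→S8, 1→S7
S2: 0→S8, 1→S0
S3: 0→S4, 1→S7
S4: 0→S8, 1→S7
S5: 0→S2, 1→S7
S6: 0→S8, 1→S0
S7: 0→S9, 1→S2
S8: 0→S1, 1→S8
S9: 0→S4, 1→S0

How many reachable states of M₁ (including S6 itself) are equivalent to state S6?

4

Reachable states from the start: {S0,S1,S2,S3,S4,S6,S7,S8,S9}. Unreachable: {S5} — drop them.
P0 = {S0,S3,S7,S9} | {S1,S2,S4,S6,S8}.
Split {S0,S3,S7,S9} by δ(·,0) → {S0,S7} and {S3,S9}.
Split {S1,S2,S4,S6,S8} by δ(·,1) → {S1,S2,S4,S6} and {S8}.
No further refinement is possible. Final partition (4 blocks): {S0,S7} | {S1,S2,S4,S6} | {S3,S9} | {S8}.
State S6 belongs to the block {S1,S2,S4,S6}, which has 4 states.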